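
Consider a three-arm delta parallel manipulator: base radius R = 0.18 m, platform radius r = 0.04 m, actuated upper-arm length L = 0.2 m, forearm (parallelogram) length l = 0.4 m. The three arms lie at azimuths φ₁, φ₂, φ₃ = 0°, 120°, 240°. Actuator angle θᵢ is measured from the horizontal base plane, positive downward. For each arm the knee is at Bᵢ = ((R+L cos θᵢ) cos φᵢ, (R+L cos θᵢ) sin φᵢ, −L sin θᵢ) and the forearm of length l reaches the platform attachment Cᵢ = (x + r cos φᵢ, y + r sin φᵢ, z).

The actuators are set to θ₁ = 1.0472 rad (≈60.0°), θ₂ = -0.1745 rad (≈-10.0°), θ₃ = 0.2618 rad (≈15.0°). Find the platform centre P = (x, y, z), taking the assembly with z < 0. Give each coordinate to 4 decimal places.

(-0.1442, 0.0416, -0.2764)

arm 1 at φ=0.0°: ρ1 = 0.2400;  O1 = (0.2400, 0.0000, -0.1732)
O2 = (0.3370·cos120.0°, 0.3370·sin120.0°, 0.0347) = (-0.1685, 0.2918, 0.0347)
O3 = (0.3332·cos240.0°, 0.3332·sin240.0°, -0.0518) = (-0.1666, -0.2885, -0.0518)
subtract pairs → two planes through P
[-0.8170 0.5836 0.4159]·P = 0.0271;  [-0.8132 -0.5771 0.2429]·P = 0.0261
det = 0.9461;  x = -0.0327+0.4035z,  y = 0.0008+-0.1477z
into |P−O₁|² = l²: 1.1846z² + 0.1261z + -0.0557 = 0;  Δ = 0.2796;  z = -0.2764 or 0.1700 → z<0 root = -0.2764
x = -0.1442, y = 0.0416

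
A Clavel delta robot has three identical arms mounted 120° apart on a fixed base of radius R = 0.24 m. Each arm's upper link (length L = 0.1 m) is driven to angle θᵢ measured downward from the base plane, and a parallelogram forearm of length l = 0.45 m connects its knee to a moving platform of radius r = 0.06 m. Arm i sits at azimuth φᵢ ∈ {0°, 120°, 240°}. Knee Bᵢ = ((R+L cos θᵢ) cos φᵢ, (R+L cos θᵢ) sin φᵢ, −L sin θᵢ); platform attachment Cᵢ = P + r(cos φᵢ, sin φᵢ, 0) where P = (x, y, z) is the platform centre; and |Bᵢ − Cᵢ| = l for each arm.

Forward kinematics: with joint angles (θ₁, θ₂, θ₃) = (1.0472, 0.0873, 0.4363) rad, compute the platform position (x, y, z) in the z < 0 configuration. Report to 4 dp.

(-0.0887, 0.0309, -0.4028)

φ1=0.0°: virtual centre (0.2300, 0.0000, -0.0866), radius l
arm 2 at φ=120.0°: ρ2 = 0.2796;  S2 = (-0.1398, 0.2422, -0.0087)
arm 3 at φ=240.0°: ρ3 = 0.2706;  S3 = (-0.1353, -0.2344, -0.0423)
subtract pairs → two planes through P
plane₁₂: -0.7396x+0.4843y+0.1558z = 0.0179
det = 0.7006;  x = -0.0221+0.1655z,  y = 0.0032+-0.0688z
into |P−S₁|² = l²: 1.0321z² + 0.0893z + -0.1315 = 0;  Δ = 0.5507;  z = -0.4028 or 0.3162 → z<0 root = -0.4028
x = -0.0887, y = 0.0309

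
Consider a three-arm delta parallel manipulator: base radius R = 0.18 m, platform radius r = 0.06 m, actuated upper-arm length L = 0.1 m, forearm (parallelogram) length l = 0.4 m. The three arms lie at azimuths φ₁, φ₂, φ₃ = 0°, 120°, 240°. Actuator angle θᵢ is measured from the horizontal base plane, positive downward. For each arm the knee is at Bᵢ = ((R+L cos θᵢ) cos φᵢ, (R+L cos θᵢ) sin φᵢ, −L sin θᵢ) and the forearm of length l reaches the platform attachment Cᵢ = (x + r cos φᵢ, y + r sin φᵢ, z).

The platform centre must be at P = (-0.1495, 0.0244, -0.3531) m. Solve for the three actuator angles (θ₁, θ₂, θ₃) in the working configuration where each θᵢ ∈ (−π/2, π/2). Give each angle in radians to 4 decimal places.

φ1=0.0° → target in arm frame (-0.1495, 0.0244)
  A cos θ + B sin θ = C:  0.2695·cos θ + -0.3531·sin θ = -0.2395
  γ=atan2(-0.3531,0.2695)=-0.9189;  ψ=arccos(-0.5392)=2.1403;  θ1=γ+ψ≈1.2214
arm 2 (φ=120.0°): x'=0.0959, y'=0.1173
  A=0.0241, B=-0.3531, C=(l²−L²−A²−y'²−z²)/(2L)=0.0549
  √(A²+B²)=0.3539;  θ2 = -1.5026+1.4150 ≈ -0.0876
arm 3 (φ=240.0°): x'=0.0536, y'=-0.1417
  A=0.0664, B=-0.3531, C=(l²−L²−A²−y'²−z²)/(2L)=0.0042
  √(A²+B²)=0.3593;  θ3 = -1.3850+1.5591 ≈ 0.1741

θ₁ = 1.2214, θ₂ = -0.0876, θ₃ = 0.1741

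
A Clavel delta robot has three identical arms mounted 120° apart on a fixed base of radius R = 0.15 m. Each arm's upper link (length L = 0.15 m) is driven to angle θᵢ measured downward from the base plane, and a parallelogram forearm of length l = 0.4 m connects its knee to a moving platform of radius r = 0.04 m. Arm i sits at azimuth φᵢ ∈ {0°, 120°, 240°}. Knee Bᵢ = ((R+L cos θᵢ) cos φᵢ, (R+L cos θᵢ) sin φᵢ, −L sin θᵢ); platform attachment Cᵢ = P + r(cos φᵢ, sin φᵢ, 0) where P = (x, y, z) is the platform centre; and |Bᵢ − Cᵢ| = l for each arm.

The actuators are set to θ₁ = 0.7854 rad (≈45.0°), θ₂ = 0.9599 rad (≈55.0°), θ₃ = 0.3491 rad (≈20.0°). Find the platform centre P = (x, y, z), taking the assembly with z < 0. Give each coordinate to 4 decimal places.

O1 = (0.2161·cos0.0°, 0.2161·sin0.0°, -0.1061) = (0.2161, 0.0000, -0.1061)
O2 = (0.1960·cos120.0°, 0.1960·sin120.0°, -0.1229) = (-0.0980, 0.1698, -0.1229)
φ3=240.0°: virtual centre (-0.1255, -0.2173, -0.0513), radius l
|O₂|²−|O₁|² = -0.0044;  |O₃|²−|O₁|² = 0.0077
plane₁₂: -0.6282x+0.3396y+-0.0336z = -0.0044
det = 0.5050;  x = -0.0014+0.0447z,  y = -0.0155+0.1817z
into |P−O₁|² = l²: 1.0350z² + 0.1871z + -0.1012 = 0;  Δ = 0.4541;  z = -0.4159 or 0.2352 → z<0 root = -0.4159
x = -0.0200, y = -0.0911

(-0.0200, -0.0911, -0.4159)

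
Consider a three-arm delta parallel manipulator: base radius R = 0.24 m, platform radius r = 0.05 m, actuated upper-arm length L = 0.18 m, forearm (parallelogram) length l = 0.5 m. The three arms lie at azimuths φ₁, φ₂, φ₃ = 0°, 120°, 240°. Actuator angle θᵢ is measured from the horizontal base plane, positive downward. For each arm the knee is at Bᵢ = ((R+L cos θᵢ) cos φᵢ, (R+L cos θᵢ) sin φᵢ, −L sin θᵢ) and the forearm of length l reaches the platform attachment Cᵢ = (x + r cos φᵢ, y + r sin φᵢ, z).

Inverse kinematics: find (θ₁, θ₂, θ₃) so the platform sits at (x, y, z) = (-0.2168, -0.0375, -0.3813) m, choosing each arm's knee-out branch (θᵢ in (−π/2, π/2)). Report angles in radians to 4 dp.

rotate P by −φ1: (-0.2168, -0.0375, -0.3813)
  A=0.4068, B=-0.3813, C=(l²−L²−A²−y'²−z²)/(2L)=-0.2630
  θ1 = atan2(B,A) + arccos(C/0.5576) = 1.3090
φ2=120.0° → target in arm frame (0.0759, 0.2065)
  A cos θ + B sin θ = C:  0.1141·cos θ + -0.3813·sin θ = 0.0460
  √(A²+B²)=0.3980;  θ2 = -1.2801+1.4550 ≈ 0.1749
arm 3 (φ=240.0°): x'=0.1409, y'=-0.1690
  A=0.0491, B=-0.3813, C=(l²−L²−A²−y'²−z²)/(2L)=0.1145
  θ3 = atan2(B,A) + arccos(C/0.3845) = -0.1744

θ₁ = 1.3090, θ₂ = 0.1749, θ₃ = -0.1744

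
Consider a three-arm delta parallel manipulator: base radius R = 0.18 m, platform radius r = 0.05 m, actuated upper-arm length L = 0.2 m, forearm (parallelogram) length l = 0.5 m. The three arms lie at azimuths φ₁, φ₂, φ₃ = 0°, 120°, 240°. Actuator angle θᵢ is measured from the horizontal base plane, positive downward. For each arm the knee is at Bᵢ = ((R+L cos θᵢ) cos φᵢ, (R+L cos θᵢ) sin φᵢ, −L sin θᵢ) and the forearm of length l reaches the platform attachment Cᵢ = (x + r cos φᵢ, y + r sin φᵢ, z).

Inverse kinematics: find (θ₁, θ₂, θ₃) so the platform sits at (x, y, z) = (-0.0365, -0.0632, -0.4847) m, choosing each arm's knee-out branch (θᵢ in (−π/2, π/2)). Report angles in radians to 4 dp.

θ₁ = 0.6109, θ₂ = 0.6108, θ₃ = 0.2620

arm 1 (φ=0.0°): x'=-0.0365, y'=-0.0632
  e−x'=0.1665;  (l²−L²−(e−x')²−y'²−z²)/2L = -0.1416
  γ=atan2(-0.4847,0.1665)=-1.2399;  ψ=arccos(-0.2763)=1.8508;  θ1=γ+ψ≈0.6109
arm 2 (φ=120.0°): x'=-0.0365, y'=0.0632
  e−x'=0.1665;  (l²−L²−(e−x')²−y'²−z²)/2L = -0.1416
  √(A²+B²)=0.5125;  θ2 = -1.2399+1.8508 ≈ 0.6108
arm 3 (φ=240.0°): x'=0.0730, y'=0.0000
  A cos θ + B sin θ = C:  0.0570·cos θ + -0.4847·sin θ = -0.0705
  γ=atan2(-0.4847,0.0570)=-1.4537;  ψ=arccos(-0.1444)=1.7157;  θ3=γ+ψ≈0.2620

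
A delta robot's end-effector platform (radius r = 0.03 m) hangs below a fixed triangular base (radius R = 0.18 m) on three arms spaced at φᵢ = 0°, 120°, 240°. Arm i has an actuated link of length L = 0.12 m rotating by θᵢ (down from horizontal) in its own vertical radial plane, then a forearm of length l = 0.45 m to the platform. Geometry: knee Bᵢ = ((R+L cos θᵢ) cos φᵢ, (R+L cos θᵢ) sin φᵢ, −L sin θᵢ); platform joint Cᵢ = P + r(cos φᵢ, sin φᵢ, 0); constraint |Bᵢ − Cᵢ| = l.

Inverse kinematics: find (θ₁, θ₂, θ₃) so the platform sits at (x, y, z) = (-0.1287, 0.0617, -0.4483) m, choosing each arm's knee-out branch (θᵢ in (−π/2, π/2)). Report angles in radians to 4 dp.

θ₁ = 1.3964, θ₂ = 0.2621, θ₃ = 0.7853

φ1=0.0° → target in arm frame (-0.1287, 0.0617)
  A=0.2787, B=-0.4483, C=(l²−L²−A²−y'²−z²)/(2L)=-0.3931
  γ=atan2(-0.4483,0.2787)=-1.0146;  ψ=arccos(-0.7448)=2.4110;  θ1=γ+ψ≈1.3964
rotate P by −φ2: (0.1178, 0.0806, -0.4483)
  e−x'=0.0322;  (l²−L²−(e−x')²−y'²−z²)/2L = -0.0850
  γ=atan2(-0.4483,0.0322)=-1.4991;  ψ=arccos(-0.1892)=1.7611;  θ2=γ+ψ≈0.2621
arm 3 (φ=240.0°): x'=0.0109, y'=-0.1423
  A=0.1391, B=-0.4483, C=(l²−L²−A²−y'²−z²)/(2L)=-0.2186
  θ3 = atan2(B,A) + arccos(C/0.4694) = 0.7853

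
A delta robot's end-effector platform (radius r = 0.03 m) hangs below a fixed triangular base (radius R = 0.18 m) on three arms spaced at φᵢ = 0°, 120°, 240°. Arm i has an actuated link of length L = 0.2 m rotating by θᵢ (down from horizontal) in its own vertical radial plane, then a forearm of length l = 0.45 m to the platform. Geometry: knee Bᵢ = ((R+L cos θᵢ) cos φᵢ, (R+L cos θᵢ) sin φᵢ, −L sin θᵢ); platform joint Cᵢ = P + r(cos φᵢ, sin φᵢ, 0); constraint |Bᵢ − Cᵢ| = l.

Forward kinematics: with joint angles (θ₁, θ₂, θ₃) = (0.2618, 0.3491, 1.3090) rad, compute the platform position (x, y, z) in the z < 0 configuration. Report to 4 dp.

φ1=0.0°: virtual centre (0.3432, 0.0000, -0.0518), radius l
φ2=120.0°: virtual centre (-0.1690, 0.2927, -0.0684), radius l
arm 3 at φ=240.0°: (R−r)+L cos θ3 = 0.2018;  centre 3 = (-0.1009, -0.1747, -0.1932)
|centre ₂|²−|centre ₁|² = -0.0016;  |centre ₃|²−|centre ₁|² = -0.0424
plane₁₂: -1.0243x+0.5853y+-0.0333z = -0.0016
Cramer: x(z) = 0.0289-0.2019z;  y(z) = 0.0479-0.2964z
sphere 1 gives Az²+Bz+C=0 with A=1.1286, B=0.2020, C=-0.0988;  B²−4AC=0.4866;  roots -0.3986, 0.2196;  negative root z = -0.3986
x = 0.1094, y = 0.1660

(0.1094, 0.1660, -0.3986)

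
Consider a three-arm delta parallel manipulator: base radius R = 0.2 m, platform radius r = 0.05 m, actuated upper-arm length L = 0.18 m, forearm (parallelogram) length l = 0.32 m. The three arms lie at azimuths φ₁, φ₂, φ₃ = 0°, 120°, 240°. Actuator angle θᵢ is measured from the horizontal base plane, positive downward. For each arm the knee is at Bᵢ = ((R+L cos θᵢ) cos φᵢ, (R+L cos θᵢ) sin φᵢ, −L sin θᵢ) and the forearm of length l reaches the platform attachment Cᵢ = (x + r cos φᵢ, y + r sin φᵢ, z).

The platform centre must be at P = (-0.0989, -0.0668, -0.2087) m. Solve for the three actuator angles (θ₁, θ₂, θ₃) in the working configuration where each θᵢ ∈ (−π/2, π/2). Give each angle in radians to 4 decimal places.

θ₁ = 1.2219, θ₂ = 0.7856, θ₃ = -0.0877

arm 1 (φ=0.0°): x'=-0.0989, y'=-0.0668
  e−x'=0.2489;  (l²−L²−(e−x')²−y'²−z²)/2L = -0.1110
  γ=atan2(-0.2087,0.2489)=-0.6978;  ψ=arccos(-0.3418)=1.9196;  θ1=γ+ψ≈1.2219
φ2=120.0° → target in arm frame (-0.0084, 0.1190)
  A cos θ + B sin θ = C:  0.1584·cos θ + -0.2087·sin θ = -0.0356
  √(A²+B²)=0.2620;  θ2 = -0.9216+1.7071 ≈ 0.7856
arm 3 (φ=240.0°): x'=0.1073, y'=-0.0522
  A cos θ + B sin θ = C:  0.0427·cos θ + -0.2087·sin θ = 0.0608
  θ3 = atan2(B,A) + arccos(C/0.2130) = -0.0877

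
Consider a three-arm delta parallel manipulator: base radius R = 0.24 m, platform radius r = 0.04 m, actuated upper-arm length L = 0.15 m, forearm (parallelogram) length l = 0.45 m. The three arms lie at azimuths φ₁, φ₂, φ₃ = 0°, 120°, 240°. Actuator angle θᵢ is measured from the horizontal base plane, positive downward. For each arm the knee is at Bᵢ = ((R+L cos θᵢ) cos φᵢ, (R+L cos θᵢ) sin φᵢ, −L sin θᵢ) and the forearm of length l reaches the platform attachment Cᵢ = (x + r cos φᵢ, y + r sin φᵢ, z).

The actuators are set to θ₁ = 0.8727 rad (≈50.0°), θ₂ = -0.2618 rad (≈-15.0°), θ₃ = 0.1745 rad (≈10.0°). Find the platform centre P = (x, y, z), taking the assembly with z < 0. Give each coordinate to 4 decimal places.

φ1=0.0°: virtual centre (0.2964, 0.0000, -0.1149), radius l
arm 2 at φ=120.0°: e+L cos θ2 = 0.3449;  centre 2 = (-0.1724, 0.2987, 0.0388)
centre 3 = (0.3477·cos240.0°, 0.3477·sin240.0°, -0.0260) = (-0.1739, -0.3011, -0.0260)
subtract pairs → two planes through P
plane₁₂: -0.9377x+0.5974y+0.3075z = 0.0194
det = 1.1266;  x = -0.0212+0.2586z,  y = -0.0009+-0.1088z
quadratic in z: (1.0787)z²+(0.0657)z+(-0.0884)=0, √Δ=0.6210 → z ∈ {-0.3183, 0.2574}; z = -0.3183 (taking z<0)
x = -0.1036, y = 0.0337

(-0.1036, 0.0337, -0.3183)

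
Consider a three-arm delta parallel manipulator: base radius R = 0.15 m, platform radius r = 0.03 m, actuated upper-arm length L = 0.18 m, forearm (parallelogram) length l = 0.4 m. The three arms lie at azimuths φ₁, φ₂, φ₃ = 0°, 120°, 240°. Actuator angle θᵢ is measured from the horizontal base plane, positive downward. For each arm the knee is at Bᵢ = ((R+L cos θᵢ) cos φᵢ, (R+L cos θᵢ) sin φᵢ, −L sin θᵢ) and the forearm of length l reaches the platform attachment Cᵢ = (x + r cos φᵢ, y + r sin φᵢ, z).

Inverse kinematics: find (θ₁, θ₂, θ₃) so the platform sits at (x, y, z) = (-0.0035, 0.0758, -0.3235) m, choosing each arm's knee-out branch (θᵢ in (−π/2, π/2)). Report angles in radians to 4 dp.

θ₁ = 0.3490, θ₂ = -0.0002, θ₃ = 0.6107

φ1=0.0° → target in arm frame (-0.0035, 0.0758)
  e−x'=0.1235;  (l²−L²−(e−x')²−y'²−z²)/2L = 0.0054
  γ=atan2(-0.3235,0.1235)=-1.2061;  ψ=arccos(0.0156)=1.5552;  θ1=γ+ψ≈0.3490
rotate P by −φ2: (0.0674, -0.0349, -0.3235)
  A=0.0526, B=-0.3235, C=(l²−L²−A²−y'²−z²)/(2L)=0.0527
  √(A²+B²)=0.3277;  θ2 = -1.4096+1.4094 ≈ -0.0002
arm 3 (φ=240.0°): x'=-0.0639, y'=-0.0409
  A cos θ + B sin θ = C:  0.1839·cos θ + -0.3235·sin θ = -0.0348
  θ3 = atan2(B,A) + arccos(C/0.3721) = 0.6107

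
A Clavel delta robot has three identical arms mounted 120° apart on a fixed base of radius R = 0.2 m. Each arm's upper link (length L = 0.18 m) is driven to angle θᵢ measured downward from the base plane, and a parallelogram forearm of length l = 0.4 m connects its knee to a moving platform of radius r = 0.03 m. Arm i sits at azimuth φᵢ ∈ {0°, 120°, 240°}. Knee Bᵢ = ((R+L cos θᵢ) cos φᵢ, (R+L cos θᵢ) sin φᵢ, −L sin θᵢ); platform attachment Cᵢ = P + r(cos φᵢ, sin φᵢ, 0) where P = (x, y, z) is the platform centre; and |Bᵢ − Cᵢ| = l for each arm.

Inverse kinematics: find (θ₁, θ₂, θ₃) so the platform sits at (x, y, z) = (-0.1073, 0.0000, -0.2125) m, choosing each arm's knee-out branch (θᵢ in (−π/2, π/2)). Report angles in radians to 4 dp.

φ1=0.0° → target in arm frame (-0.1073, 0.0000)
  e−x'=0.2773;  (l²−L²−(e−x')²−y'²−z²)/2L = 0.0154
  √(A²+B²)=0.3494;  θ1 = -0.6539+1.5267 ≈ 0.8728
φ2=120.0° → target in arm frame (0.0536, 0.0929)
  A=0.1164, B=-0.2125, C=(l²−L²−A²−y'²−z²)/(2L)=0.1674
  θ2 = atan2(B,A) + arccos(C/0.2423) = -0.2620
φ3=240.0° → target in arm frame (0.0537, -0.0929)
  A=0.1163, B=-0.2125, C=(l²−L²−A²−y'²−z²)/(2L)=0.1674
  γ=atan2(-0.2125,0.1163)=-1.0699;  ψ=arccos(0.6911)=0.8078;  θ3=γ+ψ≈-0.2620

θ₁ = 0.8728, θ₂ = -0.2620, θ₃ = -0.2620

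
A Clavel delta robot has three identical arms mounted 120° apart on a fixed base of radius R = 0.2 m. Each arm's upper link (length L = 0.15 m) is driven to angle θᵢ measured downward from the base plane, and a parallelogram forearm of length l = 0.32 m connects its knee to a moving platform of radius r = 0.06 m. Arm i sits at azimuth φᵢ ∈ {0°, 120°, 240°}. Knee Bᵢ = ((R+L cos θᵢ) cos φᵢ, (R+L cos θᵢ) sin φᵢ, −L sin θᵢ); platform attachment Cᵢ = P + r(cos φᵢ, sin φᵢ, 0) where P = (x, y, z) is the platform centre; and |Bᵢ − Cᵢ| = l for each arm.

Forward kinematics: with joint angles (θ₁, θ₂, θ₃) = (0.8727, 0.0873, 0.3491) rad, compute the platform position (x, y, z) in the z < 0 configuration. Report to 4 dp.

arm 1 at φ=0.0°: (R−r)+L cos θ1 = 0.2364;  O1 = (0.2364, 0.0000, -0.1149)
φ2=120.0°: virtual centre (-0.1447, 0.2507, -0.0131), radius l
φ3=240.0°: virtual centre (-0.1405, -0.2433, -0.0513), radius l
eliminate P² terms by subtracting sphere 1 from 2 and 3
[-0.7623 0.5013 0.2037]·P = 0.0148;  [-0.7538 -0.4866 0.1272]·P = 0.0125
det = 0.7488;  x = -0.0180+0.2175z,  y = 0.0022+-0.0755z
quadratic in z: (1.0530)z²+(0.1188)z+(-0.0245)=0, √Δ=0.3423 → z ∈ {-0.2189, 0.1061}; z = -0.2189 (taking z<0)
x = -0.0656, y = 0.0188

(-0.0656, 0.0188, -0.2189)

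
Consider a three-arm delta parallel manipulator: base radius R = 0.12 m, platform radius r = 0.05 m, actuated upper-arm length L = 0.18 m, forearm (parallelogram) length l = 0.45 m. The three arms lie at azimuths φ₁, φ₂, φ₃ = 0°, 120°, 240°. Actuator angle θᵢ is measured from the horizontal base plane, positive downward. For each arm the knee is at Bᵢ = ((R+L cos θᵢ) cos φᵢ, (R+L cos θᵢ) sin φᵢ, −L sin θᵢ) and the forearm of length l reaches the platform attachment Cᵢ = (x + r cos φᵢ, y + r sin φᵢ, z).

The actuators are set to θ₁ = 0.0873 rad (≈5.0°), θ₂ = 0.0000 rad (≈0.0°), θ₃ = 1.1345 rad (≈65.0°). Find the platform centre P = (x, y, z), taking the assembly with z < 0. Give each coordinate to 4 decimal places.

arm 1 at φ=0.0°: (R−r)+L cos θ1 = 0.2493;  O1 = (0.2493, 0.0000, -0.0157)
O2 = (0.2500·cos120.0°, 0.2500·sin120.0°, 0.0000) = (-0.1250, 0.2165, 0.0000)
arm 3 at φ=240.0°: (R−r)+L cos θ3 = 0.1461;  O3 = (-0.0730, -0.1265, -0.1631)
|O₂|²−|O₁|² = 0.0001;  |O₃|²−|O₁|² = -0.0145
[-0.7486 0.4330 0.0314]·P = 0.0001;  [-0.6447 -0.2530 -0.2949]·P = -0.0145
Cramer: x(z) = 0.0133-0.2556z;  y(z) = 0.0232-0.5143z
sphere 1 gives Az²+Bz+C=0 with A=1.3299, B=0.1281, C=-0.1460;  B²−4AC=0.7931;  roots -0.3830, 0.2867;  negative root z = -0.3830
x = 0.1112, y = 0.2202

(0.1112, 0.2202, -0.3830)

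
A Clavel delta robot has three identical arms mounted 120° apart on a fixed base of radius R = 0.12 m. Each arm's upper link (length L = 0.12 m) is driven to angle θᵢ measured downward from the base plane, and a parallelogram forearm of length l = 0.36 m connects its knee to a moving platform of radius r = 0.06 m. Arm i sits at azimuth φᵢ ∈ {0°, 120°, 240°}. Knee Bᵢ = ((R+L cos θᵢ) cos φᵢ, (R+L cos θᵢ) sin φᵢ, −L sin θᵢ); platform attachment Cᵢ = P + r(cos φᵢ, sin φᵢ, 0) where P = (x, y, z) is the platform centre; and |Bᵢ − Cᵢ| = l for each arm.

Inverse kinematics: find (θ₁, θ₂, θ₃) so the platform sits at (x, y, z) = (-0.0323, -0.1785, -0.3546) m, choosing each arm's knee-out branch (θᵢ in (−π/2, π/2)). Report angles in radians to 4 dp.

rotate P by −φ1: (-0.0323, -0.1785, -0.3546)
  e−x'=0.0923;  (l²−L²−(e−x')²−y'²−z²)/2L = -0.2122
  √(A²+B²)=0.3664;  θ1 = -1.3162+2.1884 ≈ 0.8722
φ2=120.0° → target in arm frame (-0.1384, 0.1172)
  e−x'=0.1984;  (l²−L²−(e−x')²−y'²−z²)/2L = -0.2652
  √(A²+B²)=0.4063;  θ2 = -1.0606+2.2820 ≈ 1.2214
rotate P by −φ3: (0.1707, 0.0613, -0.3546)
  e−x'=-0.1107;  (l²−L²−(e−x')²−y'²−z²)/2L = -0.1107
  √(A²+B²)=0.3715;  θ3 = -1.8735+1.8733 ≈ -0.0002

θ₁ = 0.8722, θ₂ = 1.2214, θ₃ = -0.0002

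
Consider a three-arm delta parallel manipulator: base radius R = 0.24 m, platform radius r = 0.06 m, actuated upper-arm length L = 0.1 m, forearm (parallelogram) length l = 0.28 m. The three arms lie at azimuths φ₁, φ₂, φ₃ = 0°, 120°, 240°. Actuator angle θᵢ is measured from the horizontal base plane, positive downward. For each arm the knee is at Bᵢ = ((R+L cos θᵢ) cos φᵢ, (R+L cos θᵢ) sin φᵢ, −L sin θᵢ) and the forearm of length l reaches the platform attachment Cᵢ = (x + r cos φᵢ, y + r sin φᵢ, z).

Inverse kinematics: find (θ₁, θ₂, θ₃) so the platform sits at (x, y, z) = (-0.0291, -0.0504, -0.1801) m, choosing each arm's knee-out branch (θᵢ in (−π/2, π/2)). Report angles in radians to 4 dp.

θ₁ = 1.0475, θ₂ = 1.0474, θ₃ = 0.0873

arm 1 (φ=0.0°): x'=-0.0291, y'=-0.0504
  A=0.2091, B=-0.1801, C=(l²−L²−A²−y'²−z²)/(2L)=-0.0515
  γ=atan2(-0.1801,0.2091)=-0.7110;  ψ=arccos(-0.1866)=1.7585;  θ1=γ+ψ≈1.0475
arm 2 (φ=120.0°): x'=-0.0291, y'=0.0504
  A=0.2091, B=-0.1801, C=(l²−L²−A²−y'²−z²)/(2L)=-0.0515
  √(A²+B²)=0.2760;  θ2 = -0.7110+1.7585 ≈ 1.0474
arm 3 (φ=240.0°): x'=0.0582, y'=0.0000
  e−x'=0.1218;  (l²−L²−(e−x')²−y'²−z²)/2L = 0.1056
  θ3 = atan2(B,A) + arccos(C/0.2174) = 0.0873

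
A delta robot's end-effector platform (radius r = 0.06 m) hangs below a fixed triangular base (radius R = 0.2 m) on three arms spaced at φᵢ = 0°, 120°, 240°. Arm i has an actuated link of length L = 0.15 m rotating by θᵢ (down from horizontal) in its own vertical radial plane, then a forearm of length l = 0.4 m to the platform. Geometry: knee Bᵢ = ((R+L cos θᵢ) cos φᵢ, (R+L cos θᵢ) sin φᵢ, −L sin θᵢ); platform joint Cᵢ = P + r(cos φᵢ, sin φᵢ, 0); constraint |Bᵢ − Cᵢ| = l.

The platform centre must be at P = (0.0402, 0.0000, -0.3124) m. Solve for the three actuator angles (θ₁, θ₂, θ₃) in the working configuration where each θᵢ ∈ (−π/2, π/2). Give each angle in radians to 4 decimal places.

φ1=0.0° → target in arm frame (0.0402, 0.0000)
  A cos θ + B sin θ = C:  0.0998·cos θ + -0.3124·sin θ = 0.0998
  γ=atan2(-0.3124,0.0998)=-1.2616;  ψ=arccos(0.3044)=1.2615;  θ1=γ+ψ≈-0.0001
arm 2 (φ=120.0°): x'=-0.0201, y'=-0.0348
  A cos θ + B sin θ = C:  0.1601·cos θ + -0.3124·sin θ = 0.0435
  √(A²+B²)=0.3510;  θ2 = -1.0972+1.4464 ≈ 0.3492
φ3=240.0° → target in arm frame (-0.0201, 0.0348)
  A cos θ + B sin θ = C:  0.1601·cos θ + -0.3124·sin θ = 0.0435
  γ=atan2(-0.3124,0.1601)=-1.0972;  ψ=arccos(0.1240)=1.4464;  θ3=γ+ψ≈0.3492

θ₁ = -0.0001, θ₂ = 0.3492, θ₃ = 0.3492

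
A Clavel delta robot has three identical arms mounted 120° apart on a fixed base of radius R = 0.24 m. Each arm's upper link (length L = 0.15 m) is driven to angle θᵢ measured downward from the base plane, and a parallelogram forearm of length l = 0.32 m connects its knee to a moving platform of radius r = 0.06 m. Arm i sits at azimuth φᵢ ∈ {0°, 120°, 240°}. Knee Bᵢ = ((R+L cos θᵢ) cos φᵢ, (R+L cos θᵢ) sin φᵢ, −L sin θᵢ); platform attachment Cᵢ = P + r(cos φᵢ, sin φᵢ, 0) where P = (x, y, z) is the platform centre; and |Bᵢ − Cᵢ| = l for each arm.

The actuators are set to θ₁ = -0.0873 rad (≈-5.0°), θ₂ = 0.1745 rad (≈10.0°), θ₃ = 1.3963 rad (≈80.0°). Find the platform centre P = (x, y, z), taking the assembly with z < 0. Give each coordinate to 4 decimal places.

(0.0657, 0.0934, -0.1421)

arm 1 at φ=0.0°: ρ1 = 0.3294;  centre 1 = (0.3294, 0.0000, 0.0131)
arm 2 at φ=120.0°: ρ2 = 0.3277;  centre 2 = (-0.1639, 0.2838, -0.0260)
φ3=240.0°: virtual centre (-0.1030, -0.1784, -0.1477), radius l
|centre ₂|²−|centre ₁|² = -0.0006;  |centre ₃|²−|centre ₁|² = -0.0444
plane₁₂: -0.9866x+0.5676y+-0.0782z = -0.0006
Cramer: x(z) = 0.0302-0.2497z;  y(z) = 0.0514-0.2961z
sphere 1 gives Az²+Bz+C=0 with A=1.1500, B=0.0929, C=-0.0100;  B²−4AC=0.0548;  roots -0.1421, 0.0614;  negative root z = -0.1421
x = 0.0657, y = 0.0934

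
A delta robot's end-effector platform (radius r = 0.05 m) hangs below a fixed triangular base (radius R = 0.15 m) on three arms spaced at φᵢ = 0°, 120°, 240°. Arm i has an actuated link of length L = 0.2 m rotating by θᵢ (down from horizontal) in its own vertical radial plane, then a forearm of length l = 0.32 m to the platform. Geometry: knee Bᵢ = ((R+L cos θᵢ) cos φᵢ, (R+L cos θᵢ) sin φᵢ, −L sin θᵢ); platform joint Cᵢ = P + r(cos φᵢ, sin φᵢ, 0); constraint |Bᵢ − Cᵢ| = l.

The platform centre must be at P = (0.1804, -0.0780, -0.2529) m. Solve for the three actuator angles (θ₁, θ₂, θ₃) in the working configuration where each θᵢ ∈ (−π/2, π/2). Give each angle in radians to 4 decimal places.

φ1=0.0° → target in arm frame (0.1804, -0.0780)
  e−x'=-0.0804;  (l²−L²−(e−x')²−y'²−z²)/2L = -0.0353
  √(A²+B²)=0.2654;  θ1 = -1.8786+1.7041 ≈ -0.1745
arm 2 (φ=120.0°): x'=-0.1577, y'=-0.1172
  A=0.2577, B=-0.2529, C=(l²−L²−A²−y'²−z²)/(2L)=-0.2043
  √(A²+B²)=0.3611;  θ2 = -0.7759+2.1723 ≈ 1.3964
φ3=240.0° → target in arm frame (-0.0227, 0.1952)
  e−x'=0.1227;  (l²−L²−(e−x')²−y'²−z²)/2L = -0.1368
  θ3 = atan2(B,A) + arccos(C/0.2811) = 0.9598

θ₁ = -0.1745, θ₂ = 1.3964, θ₃ = 0.9598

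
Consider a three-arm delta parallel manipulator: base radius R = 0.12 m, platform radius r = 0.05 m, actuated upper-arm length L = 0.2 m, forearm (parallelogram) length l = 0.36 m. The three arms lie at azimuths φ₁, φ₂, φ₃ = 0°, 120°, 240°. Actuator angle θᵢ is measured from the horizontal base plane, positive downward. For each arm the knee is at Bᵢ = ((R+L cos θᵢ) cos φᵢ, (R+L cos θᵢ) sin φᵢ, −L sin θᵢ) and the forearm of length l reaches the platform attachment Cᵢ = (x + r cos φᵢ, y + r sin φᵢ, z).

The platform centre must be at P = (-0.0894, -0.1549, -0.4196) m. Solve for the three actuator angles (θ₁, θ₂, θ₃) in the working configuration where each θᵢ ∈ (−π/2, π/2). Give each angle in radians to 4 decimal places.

θ₁ = 1.2214, θ₂ = 1.2215, θ₃ = 0.3490

rotate P by −φ1: (-0.0894, -0.1549, -0.4196)
  A cos θ + B sin θ = C:  0.1594·cos θ + -0.4196·sin θ = -0.3397
  θ1 = atan2(B,A) + arccos(C/0.4489) = 1.2214
φ2=120.0° → target in arm frame (-0.0894, 0.1549)
  A cos θ + B sin θ = C:  0.1594·cos θ + -0.4196·sin θ = -0.3397
  θ2 = atan2(B,A) + arccos(C/0.4489) = 1.2215
φ3=240.0° → target in arm frame (0.1788, 0.0000)
  A=-0.1088, B=-0.4196, C=(l²−L²−A²−y'²−z²)/(2L)=-0.2458
  θ3 = atan2(B,A) + arccos(C/0.4335) = 0.3490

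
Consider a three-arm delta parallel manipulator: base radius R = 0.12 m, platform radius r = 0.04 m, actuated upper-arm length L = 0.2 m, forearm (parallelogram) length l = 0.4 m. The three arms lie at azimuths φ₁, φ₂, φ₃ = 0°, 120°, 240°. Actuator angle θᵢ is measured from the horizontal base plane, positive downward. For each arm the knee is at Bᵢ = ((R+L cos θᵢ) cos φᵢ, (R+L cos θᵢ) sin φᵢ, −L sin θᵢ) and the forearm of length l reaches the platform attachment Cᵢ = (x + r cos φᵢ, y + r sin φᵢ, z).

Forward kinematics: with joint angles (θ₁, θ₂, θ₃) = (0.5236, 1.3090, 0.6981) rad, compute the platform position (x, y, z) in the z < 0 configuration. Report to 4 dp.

(0.1131, -0.1357, -0.4492)

φ1=0.0°: virtual centre (0.2532, 0.0000, -0.1000), radius l
centre 2 = (0.1318·cos120.0°, 0.1318·sin120.0°, -0.1932) = (-0.0659, 0.1141, -0.1932)
φ3=240.0°: virtual centre (-0.1166, -0.2020, -0.1286), radius l
subtract pairs → two planes through P
plane₁₂: -0.6382x+0.2282y+-0.1864z = -0.0194
det = 0.4266;  x = 0.0201+-0.2070z,  y = -0.0289+0.2377z
quadratic in z: (1.0994)z²+(0.2828)z+(-0.0948)=0, √Δ=0.7050 → z ∈ {-0.4492, 0.1920}; z = -0.4492 (taking z<0)
x = 0.1131, y = -0.1357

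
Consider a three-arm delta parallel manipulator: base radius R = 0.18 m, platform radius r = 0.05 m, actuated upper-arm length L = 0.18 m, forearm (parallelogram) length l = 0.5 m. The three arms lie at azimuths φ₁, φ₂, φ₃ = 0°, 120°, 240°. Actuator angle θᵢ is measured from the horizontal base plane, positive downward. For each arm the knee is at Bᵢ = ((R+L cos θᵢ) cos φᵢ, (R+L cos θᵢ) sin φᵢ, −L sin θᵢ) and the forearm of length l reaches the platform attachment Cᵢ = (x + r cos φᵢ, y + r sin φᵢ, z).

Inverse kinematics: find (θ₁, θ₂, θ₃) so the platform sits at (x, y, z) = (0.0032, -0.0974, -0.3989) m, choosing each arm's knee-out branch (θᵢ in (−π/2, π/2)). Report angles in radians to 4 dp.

θ₁ = 0.0876, θ₂ = 0.4365, θ₃ = -0.2618

φ1=0.0° → target in arm frame (0.0032, -0.0974)
  A cos θ + B sin θ = C:  0.1268·cos θ + -0.3989·sin θ = 0.0914
  θ1 = atan2(B,A) + arccos(C/0.4186) = 0.0876
φ2=120.0° → target in arm frame (-0.0860, 0.0459)
  A cos θ + B sin θ = C:  0.2160·cos θ + -0.3989·sin θ = 0.0270
  γ=atan2(-0.3989,0.2160)=-1.0746;  ψ=arccos(0.0596)=1.5111;  θ2=γ+ψ≈0.4365
arm 3 (φ=240.0°): x'=0.0828, y'=0.0515
  e−x'=0.0472;  (l²−L²−(e−x')²−y'²−z²)/2L = 0.1489
  θ3 = atan2(B,A) + arccos(C/0.4017) = -0.2618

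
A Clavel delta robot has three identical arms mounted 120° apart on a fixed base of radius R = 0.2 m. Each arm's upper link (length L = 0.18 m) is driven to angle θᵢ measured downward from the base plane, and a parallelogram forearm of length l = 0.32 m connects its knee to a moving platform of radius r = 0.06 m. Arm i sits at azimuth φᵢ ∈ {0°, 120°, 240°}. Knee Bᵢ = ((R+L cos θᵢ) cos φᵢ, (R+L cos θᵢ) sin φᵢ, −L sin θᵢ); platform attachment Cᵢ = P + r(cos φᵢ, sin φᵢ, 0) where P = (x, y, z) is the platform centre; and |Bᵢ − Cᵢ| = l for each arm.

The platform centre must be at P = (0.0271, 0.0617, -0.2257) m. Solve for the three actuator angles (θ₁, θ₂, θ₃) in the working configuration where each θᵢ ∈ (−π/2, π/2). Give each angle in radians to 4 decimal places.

θ₁ = 0.4362, θ₂ = 0.3490, θ₃ = 0.9601

rotate P by −φ1: (0.0271, 0.0617, -0.2257)
  e−x'=0.1129;  (l²−L²−(e−x')²−y'²−z²)/2L = 0.0070
  θ1 = atan2(B,A) + arccos(C/0.2524) = 0.4362
rotate P by −φ2: (0.0399, -0.0543, -0.2257)
  A cos θ + B sin θ = C:  0.1001·cos θ + -0.2257·sin θ = 0.0169
  θ2 = atan2(B,A) + arccos(C/0.2469) = 0.3490
rotate P by −φ3: (-0.0670, -0.0074, -0.2257)
  A cos θ + B sin θ = C:  0.2070·cos θ + -0.2257·sin θ = -0.0662
  γ=atan2(-0.2257,0.2070)=-0.8286;  ψ=arccos(-0.2162)=1.7887;  θ3=γ+ψ≈0.9601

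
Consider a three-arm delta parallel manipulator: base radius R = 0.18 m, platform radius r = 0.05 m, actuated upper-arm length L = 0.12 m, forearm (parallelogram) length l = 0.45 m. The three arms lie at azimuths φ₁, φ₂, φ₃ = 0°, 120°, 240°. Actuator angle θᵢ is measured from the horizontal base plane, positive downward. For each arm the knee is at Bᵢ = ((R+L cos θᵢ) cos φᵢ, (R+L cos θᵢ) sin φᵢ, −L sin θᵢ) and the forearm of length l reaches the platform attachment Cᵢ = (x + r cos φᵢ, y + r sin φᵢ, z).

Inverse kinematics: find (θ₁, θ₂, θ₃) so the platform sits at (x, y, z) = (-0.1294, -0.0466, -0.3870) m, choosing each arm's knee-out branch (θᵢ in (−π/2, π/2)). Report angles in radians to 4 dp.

θ₁ = 0.8726, θ₂ = 0.1745, θ₃ = -0.2619

arm 1 (φ=0.0°): x'=-0.1294, y'=-0.0466
  A=0.2594, B=-0.3870, C=(l²−L²−A²−y'²−z²)/(2L)=-0.1297
  γ=atan2(-0.3870,0.2594)=-0.9803;  ψ=arccos(-0.2784)=1.8529;  θ1=γ+ψ≈0.8726
rotate P by −φ2: (0.0243, 0.1354, -0.3870)
  e−x'=0.1057;  (l²−L²−(e−x')²−y'²−z²)/2L = 0.0369
  θ2 = atan2(B,A) + arccos(C/0.4012) = 0.1745
φ3=240.0° → target in arm frame (0.1051, -0.0888)
  A=0.0249, B=-0.3870, C=(l²−L²−A²−y'²−z²)/(2L)=0.1243
  θ3 = atan2(B,A) + arccos(C/0.3878) = -0.2619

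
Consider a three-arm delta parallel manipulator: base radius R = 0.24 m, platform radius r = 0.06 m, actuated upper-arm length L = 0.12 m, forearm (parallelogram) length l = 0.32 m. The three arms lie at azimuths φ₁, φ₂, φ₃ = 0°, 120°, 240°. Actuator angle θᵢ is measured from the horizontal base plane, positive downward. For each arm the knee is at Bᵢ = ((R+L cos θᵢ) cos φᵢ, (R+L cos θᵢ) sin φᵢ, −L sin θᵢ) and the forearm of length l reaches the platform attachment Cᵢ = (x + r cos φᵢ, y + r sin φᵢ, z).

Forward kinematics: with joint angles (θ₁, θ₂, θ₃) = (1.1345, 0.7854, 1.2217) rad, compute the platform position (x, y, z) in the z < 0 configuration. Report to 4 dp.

(-0.0130, 0.0388, -0.3125)

S1 = (0.2307·cos0.0°, 0.2307·sin0.0°, -0.1088) = (0.2307, 0.0000, -0.1088)
arm 2 at φ=120.0°: (R−r)+L cos θ2 = 0.2649;  S2 = (-0.1324, 0.2294, -0.0849)
φ3=240.0°: virtual centre (-0.1105, -0.1914, -0.1128), radius l
subtract pairs → two planes through P
[-0.7263 0.4587 0.0478]·P = 0.0123;  [-0.6825 -0.3829 -0.0080]·P = -0.0035
Cramer: x(z) = -0.0053+0.0248z;  y(z) = 0.0185-0.0650z
quadratic in z: (1.0048)z²+(0.2034)z+(-0.0345)=0, √Δ=0.4246 → z ∈ {-0.3125, 0.1100}; z = -0.3125 (taking z<0)
x = -0.0130, y = 0.0388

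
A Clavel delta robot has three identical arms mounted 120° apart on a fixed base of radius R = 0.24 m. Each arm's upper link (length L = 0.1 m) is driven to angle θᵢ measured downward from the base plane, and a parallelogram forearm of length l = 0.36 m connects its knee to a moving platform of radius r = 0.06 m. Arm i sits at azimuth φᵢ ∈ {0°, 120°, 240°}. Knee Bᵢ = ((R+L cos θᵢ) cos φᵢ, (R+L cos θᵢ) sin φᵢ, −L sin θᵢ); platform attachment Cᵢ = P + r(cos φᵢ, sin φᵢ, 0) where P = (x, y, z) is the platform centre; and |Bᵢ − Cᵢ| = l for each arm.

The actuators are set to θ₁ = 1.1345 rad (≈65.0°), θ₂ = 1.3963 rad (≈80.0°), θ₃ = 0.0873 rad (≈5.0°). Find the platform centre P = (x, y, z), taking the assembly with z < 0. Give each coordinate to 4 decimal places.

(-0.0329, -0.1027, -0.3229)

centre 1 = (0.2223·cos0.0°, 0.2223·sin0.0°, -0.0906) = (0.2223, 0.0000, -0.0906)
centre 2 = (0.1974·cos120.0°, 0.1974·sin120.0°, -0.0985) = (-0.0987, 0.1709, -0.0985)
φ3=240.0°: virtual centre (-0.1398, -0.2422, -0.0087), radius l
|centre ₂|²−|centre ₁|² = -0.0090;  |centre ₃|²−|centre ₁|² = 0.0206
plane₁₂: -0.6419x+0.3418y+-0.0157z = -0.0090
Cramer: x(z) = -0.0049+0.0867z;  y(z) = -0.0354+0.2087z
into |P−centre ₁|² = l²: 1.0511z² + 0.1271z + -0.0685 = 0;  Δ = 0.3044;  z = -0.3229 or 0.2020 → z<0 root = -0.3229
x = -0.0329, y = -0.1027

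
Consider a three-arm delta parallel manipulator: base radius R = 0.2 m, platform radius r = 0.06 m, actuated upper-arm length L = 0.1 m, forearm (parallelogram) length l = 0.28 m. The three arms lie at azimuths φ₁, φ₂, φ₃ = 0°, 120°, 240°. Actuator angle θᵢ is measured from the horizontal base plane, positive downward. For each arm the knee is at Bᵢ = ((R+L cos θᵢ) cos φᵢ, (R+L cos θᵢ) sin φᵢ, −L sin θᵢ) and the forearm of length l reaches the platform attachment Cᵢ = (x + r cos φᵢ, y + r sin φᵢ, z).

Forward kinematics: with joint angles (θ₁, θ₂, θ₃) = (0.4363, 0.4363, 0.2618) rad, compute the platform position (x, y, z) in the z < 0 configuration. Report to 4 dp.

(-0.0057, -0.0098, -0.1922)

φ1=0.0°: virtual centre (0.2306, 0.0000, -0.0423), radius l
O2 = (0.2306·cos120.0°, 0.2306·sin120.0°, -0.0423) = (-0.1153, 0.1997, -0.0423)
O3 = (0.2366·cos240.0°, 0.2366·sin240.0°, -0.0259) = (-0.1183, -0.2049, -0.0259)
eliminate P² terms by subtracting sphere 1 from 2 and 3
plane₁₂: -0.6919x+0.3995y+0.0000z = 0.0000
Cramer: x(z) = -0.0012+0.0233z;  y(z) = -0.0021+0.0403z
quadratic in z: (1.0022)z²+(0.0736)z+(-0.0229)=0, √Δ=0.3116 → z ∈ {-0.1922, 0.1188}; z = -0.1922 (taking z<0)
x = -0.0057, y = -0.0098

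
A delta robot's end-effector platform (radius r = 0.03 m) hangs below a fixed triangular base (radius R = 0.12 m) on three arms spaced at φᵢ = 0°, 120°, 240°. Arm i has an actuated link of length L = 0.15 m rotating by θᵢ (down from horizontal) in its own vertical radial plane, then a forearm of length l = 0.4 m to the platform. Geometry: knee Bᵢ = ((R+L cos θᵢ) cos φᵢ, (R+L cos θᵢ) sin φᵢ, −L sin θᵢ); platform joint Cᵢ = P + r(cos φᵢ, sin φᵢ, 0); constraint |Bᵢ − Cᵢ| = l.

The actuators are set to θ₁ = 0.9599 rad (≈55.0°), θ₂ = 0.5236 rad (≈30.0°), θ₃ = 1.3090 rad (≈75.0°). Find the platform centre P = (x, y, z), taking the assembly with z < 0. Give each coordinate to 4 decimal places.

(-0.0020, 0.1323, -0.4557)

φ1=0.0°: virtual centre (0.1760, 0.0000, -0.1229), radius l
φ2=120.0°: virtual centre (-0.1100, 0.1904, -0.0750), radius l
φ3=240.0°: virtual centre (-0.0644, -0.1116, -0.1449), radius l
eliminate P² terms by subtracting sphere 1 from 2 and 3
linear system: -0.5720x+0.3809y = 0.0079−0.0957z; -0.4809x+-0.2231y = -0.0085−-0.0440z
det = 0.3108;  x = 0.0047+0.0148z,  y = 0.0279+-0.2292z
into |P−O₁|² = l²: 1.0527z² + 0.2279z + -0.1148 = 0;  Δ = 0.5353;  z = -0.4557 or 0.2392 → z<0 root = -0.4557
x = -0.0020, y = 0.1323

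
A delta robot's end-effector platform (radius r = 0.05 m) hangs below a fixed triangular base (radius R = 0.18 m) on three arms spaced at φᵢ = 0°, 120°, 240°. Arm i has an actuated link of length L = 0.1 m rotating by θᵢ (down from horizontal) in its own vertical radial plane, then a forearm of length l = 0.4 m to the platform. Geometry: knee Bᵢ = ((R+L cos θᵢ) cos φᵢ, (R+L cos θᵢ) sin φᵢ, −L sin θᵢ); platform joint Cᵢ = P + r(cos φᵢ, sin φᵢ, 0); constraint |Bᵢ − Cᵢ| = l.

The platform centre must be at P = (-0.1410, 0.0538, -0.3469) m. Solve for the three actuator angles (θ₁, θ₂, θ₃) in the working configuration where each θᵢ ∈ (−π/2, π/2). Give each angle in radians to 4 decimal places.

θ₁ = 1.2220, θ₂ = -0.2615, θ₃ = 0.3492

arm 1 (φ=0.0°): x'=-0.1410, y'=0.0538
  A=0.2710, B=-0.3469, C=(l²−L²−A²−y'²−z²)/(2L)=-0.2334
  γ=atan2(-0.3469,0.2710)=-0.9076;  ψ=arccos(-0.5302)=2.1296;  θ1=γ+ψ≈1.2220
φ2=120.0° → target in arm frame (0.1171, 0.0952)
  A=0.0129, B=-0.3469, C=(l²−L²−A²−y'²−z²)/(2L)=0.1021
  √(A²+B²)=0.3471;  θ2 = -1.5336+1.2721 ≈ -0.2615
rotate P by −φ3: (0.0239, -0.1490, -0.3469)
  A cos θ + B sin θ = C:  0.1061·cos θ + -0.3469·sin θ = -0.0190
  √(A²+B²)=0.3628;  θ3 = -1.2740+1.6232 ≈ 0.3492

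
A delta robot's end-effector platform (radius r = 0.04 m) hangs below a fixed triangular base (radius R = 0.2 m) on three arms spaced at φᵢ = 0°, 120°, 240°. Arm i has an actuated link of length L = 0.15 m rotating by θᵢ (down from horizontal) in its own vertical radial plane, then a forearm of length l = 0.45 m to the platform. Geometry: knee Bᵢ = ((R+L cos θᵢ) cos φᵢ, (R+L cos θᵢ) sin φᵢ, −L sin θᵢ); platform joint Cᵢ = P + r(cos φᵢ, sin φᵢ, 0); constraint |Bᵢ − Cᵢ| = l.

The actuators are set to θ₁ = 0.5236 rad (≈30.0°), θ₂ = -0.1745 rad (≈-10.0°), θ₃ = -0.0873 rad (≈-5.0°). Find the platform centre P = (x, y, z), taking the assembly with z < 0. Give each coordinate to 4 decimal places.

arm 1 at φ=0.0°: (R−r)+L cos θ1 = 0.2899;  S1 = (0.2899, 0.0000, -0.0750)
φ2=120.0°: virtual centre (-0.1539, 0.2665, 0.0260), radius l
arm 3 at φ=240.0°: (R−r)+L cos θ3 = 0.3094;  S3 = (-0.1547, -0.2680, 0.0131)
|S₂|²−|S₁|² = 0.0057;  |S₃|²−|S₁|² = 0.0062
linear system: -0.8875x+0.5330y = 0.0057−0.2021z; -0.8892x+-0.5359y = 0.0062−0.1762z
det = 0.9496;  x = -0.0067+0.2129z,  y = -0.0005+-0.0246z
into |P−S₁|² = l²: 1.0459z² + 0.0237z + -0.1089 = 0;  Δ = 0.4561;  z = -0.3342 or 0.3115 → z<0 root = -0.3342
x = -0.0779, y = 0.0077

(-0.0779, 0.0077, -0.3342)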